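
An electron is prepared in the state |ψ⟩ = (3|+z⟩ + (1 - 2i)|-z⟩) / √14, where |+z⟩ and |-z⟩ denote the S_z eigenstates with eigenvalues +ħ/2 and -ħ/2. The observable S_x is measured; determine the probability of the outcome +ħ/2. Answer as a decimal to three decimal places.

|+x⟩ = (|+z⟩ + |-z⟩)/√2, so ⟨+x|ψ⟩ = (4 - 2i) / (√2·√14).
P = |4 - 2i|² / 28 = 20/28.

0.714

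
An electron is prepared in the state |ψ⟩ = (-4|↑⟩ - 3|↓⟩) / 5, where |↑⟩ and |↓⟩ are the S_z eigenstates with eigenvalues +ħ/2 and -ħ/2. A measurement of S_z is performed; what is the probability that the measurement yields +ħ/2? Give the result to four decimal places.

0.6400

The +ħ/2 outcome corresponds to |↑⟩. Its amplitude in |ψ⟩ is -4/5.
P = |-4|² / 25 = 16/25.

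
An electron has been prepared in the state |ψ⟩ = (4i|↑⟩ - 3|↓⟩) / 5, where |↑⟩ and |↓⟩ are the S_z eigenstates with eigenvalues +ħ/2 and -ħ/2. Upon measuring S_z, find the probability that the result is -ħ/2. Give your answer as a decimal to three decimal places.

0.360

The -ħ/2 outcome corresponds to |↓⟩. Its amplitude in |ψ⟩ is -3/5.
P = |-3|² / 25 = 9/25.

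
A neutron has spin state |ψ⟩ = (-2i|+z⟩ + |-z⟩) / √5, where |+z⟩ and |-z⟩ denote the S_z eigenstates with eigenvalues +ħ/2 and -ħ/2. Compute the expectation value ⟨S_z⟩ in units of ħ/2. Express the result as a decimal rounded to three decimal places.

⟨σ_z⟩ = |a|² - |b|² divided by |a|²+|b|², with a, b the |+z⟩, |-z⟩ amplitudes.
= (4 - 1)/5 = 3/5.
⟨S_z⟩ = (ħ/2)·⟨σ_z⟩.

0.600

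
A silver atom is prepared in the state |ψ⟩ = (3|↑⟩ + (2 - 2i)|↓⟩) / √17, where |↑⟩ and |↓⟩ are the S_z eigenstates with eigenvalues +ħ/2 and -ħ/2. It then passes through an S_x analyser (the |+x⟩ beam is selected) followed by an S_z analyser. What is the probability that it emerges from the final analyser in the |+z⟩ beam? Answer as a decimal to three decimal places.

First analyser (S_x): P(|+x⟩) = |⟨+x|ψ⟩|² = 29/34.
After stage 1 the state is |+x⟩; P(|+z⟩) = |⟨+z|+x⟩|² = 1/2.
Joint probability = 29/34 × 1/2 = 0.426.

0.426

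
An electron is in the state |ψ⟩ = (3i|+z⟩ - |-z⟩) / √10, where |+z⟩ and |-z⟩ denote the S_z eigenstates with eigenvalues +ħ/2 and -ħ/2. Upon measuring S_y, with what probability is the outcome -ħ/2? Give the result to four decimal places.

0.2000

|-y⟩ = (|+z⟩ - i|-z⟩)/√2, so ⟨-y|ψ⟩ = (2i) / (√2·√10).
P = |2i|² / 20 = 4/20.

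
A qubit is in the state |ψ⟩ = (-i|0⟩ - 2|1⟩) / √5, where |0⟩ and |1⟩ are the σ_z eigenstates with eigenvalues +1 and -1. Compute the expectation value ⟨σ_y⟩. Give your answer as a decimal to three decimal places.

⟨σ_y⟩ = 2 Im(a* b)/(|a|²+|b|²) with a = -i, b = -2.
a* b = -2i, so ⟨σ_y⟩ = -4/5.

-0.800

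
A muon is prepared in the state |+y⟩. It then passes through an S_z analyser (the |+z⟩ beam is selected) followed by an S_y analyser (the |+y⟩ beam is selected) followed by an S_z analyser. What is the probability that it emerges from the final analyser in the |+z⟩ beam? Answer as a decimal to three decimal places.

First analyser (S_z): from |+y⟩, P(|+z⟩) = 1/2.
After stage 1 the state is |+z⟩; P(|+y⟩) = |⟨+y|+z⟩|² = 1/2.
After stage 2 the state is |+y⟩; P(|+z⟩) = |⟨+z|+y⟩|² = 1/2.
Joint probability = 1/2 × 1/2 × 1/2 = 0.125.

0.125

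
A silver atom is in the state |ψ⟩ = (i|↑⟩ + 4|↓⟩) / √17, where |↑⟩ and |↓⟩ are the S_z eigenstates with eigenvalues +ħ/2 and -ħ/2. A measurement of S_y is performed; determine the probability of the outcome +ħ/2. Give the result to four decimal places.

|+y⟩ = (|↑⟩ + i|↓⟩)/√2, so ⟨+y|ψ⟩ = (-3i) / (√2·√17).
P = |-3i|² / 34 = 9/34.

0.2647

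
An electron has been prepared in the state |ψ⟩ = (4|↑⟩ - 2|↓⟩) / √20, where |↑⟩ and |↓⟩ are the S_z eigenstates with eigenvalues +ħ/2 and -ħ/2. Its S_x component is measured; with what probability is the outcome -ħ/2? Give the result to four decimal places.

|-x⟩ = (|↑⟩ - |↓⟩)/√2, so ⟨-x|ψ⟩ = (6) / (√2·√20).
P = |6|² / 40 = 36/40.

0.9000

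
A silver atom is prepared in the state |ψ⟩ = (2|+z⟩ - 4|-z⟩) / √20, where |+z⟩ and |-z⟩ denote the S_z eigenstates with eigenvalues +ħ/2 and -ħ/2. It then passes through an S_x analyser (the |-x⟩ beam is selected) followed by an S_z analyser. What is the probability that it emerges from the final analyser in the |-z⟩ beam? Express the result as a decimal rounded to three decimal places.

First analyser (S_x): P(|-x⟩) = |⟨-x|ψ⟩|² = 36/40.
After stage 1 the state is |-x⟩; P(|-z⟩) = |⟨-z|-x⟩|² = 1/2.
Joint probability = 36/40 × 1/2 = 0.450.

0.450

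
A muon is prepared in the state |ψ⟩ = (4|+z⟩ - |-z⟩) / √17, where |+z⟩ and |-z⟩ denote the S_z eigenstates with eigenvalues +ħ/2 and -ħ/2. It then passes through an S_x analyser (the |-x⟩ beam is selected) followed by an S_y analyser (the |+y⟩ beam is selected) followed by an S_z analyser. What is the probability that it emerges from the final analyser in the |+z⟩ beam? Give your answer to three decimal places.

0.184

First analyser (S_x): P(|-x⟩) = |⟨-x|ψ⟩|² = 25/34.
After stage 1 the state is |-x⟩; P(|+y⟩) = |⟨+y|-x⟩|² = 1/2.
After stage 2 the state is |+y⟩; P(|+z⟩) = |⟨+z|+y⟩|² = 1/2.
Joint probability = 25/34 × 1/2 × 1/2 = 0.184.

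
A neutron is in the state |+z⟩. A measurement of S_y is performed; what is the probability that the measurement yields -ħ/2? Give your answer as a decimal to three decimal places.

In the S_z basis, |+z⟩ = |+z⟩ and |-y⟩ = (|+z⟩ - i|-z⟩)/√2.
|⟨-y|+z⟩|² = 1/2.

0.500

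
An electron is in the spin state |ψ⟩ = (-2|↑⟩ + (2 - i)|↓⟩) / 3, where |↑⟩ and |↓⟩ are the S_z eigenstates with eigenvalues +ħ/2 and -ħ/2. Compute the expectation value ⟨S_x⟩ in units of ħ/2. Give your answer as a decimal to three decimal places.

-0.889

⟨σ_x⟩ = 2 Re(a* b)/(|a|²+|b|²) with a = -2, b = (2 - i).
a* b = (-4 + 2i), so ⟨σ_x⟩ = -8/9.
⟨S_x⟩ = (ħ/2)·⟨σ_x⟩.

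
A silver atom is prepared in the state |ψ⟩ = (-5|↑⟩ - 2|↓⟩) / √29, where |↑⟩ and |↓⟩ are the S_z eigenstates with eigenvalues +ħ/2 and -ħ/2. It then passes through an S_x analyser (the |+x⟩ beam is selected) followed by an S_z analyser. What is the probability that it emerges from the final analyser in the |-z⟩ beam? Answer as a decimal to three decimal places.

0.422

First analyser (S_x): P(|+x⟩) = |⟨+x|ψ⟩|² = 49/58.
After stage 1 the state is |+x⟩; P(|-z⟩) = |⟨-z|+x⟩|² = 1/2.
Joint probability = 49/58 × 1/2 = 0.422.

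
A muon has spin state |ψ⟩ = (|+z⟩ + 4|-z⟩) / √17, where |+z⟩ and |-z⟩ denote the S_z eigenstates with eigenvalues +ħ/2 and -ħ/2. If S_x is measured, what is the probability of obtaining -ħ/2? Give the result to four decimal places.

|-x⟩ = (|+z⟩ - |-z⟩)/√2, so ⟨-x|ψ⟩ = (-3) / (√2·√17).
P = |-3|² / 34 = 9/34.

0.2647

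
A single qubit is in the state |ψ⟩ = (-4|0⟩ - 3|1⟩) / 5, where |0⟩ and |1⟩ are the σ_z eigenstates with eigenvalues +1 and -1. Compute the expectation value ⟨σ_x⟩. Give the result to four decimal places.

⟨σ_x⟩ = 2 Re(a* b)/(|a|²+|b|²) with a = -4, b = -3.
a* b = 12, so ⟨σ_x⟩ = 24/25.

0.9600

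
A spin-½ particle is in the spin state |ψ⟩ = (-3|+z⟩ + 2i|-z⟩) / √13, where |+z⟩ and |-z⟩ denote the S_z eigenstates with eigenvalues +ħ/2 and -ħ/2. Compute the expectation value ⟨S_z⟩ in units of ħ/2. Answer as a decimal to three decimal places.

0.385

⟨σ_z⟩ = |a|² - |b|² divided by |a|²+|b|², with a, b the |+z⟩, |-z⟩ amplitudes.
= (9 - 4)/13 = 5/13.
⟨S_z⟩ = (ħ/2)·⟨σ_z⟩.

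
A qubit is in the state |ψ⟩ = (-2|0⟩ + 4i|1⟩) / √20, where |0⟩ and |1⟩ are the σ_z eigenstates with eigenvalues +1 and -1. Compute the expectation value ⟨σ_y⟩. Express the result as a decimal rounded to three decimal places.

⟨σ_y⟩ = 2 Im(a* b)/(|a|²+|b|²) with a = -2, b = 4i.
a* b = -8i, so ⟨σ_y⟩ = -16/20.

-0.800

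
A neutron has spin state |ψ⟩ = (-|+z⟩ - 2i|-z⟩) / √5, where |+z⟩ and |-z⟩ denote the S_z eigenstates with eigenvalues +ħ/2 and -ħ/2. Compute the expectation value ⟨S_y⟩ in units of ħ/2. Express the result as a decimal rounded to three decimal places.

⟨σ_y⟩ = 2 Im(a* b)/(|a|²+|b|²) with a = -1, b = -2i.
a* b = 2i, so ⟨σ_y⟩ = 4/5.
⟨S_y⟩ = (ħ/2)·⟨σ_y⟩.

0.800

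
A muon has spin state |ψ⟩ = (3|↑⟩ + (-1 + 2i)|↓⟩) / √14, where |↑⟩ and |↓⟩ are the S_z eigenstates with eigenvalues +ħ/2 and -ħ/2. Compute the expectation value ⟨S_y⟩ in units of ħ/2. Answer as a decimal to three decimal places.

0.857

⟨σ_y⟩ = 2 Im(a* b)/(|a|²+|b|²) with a = 3, b = (-1 + 2i).
a* b = (-3 + 6i), so ⟨σ_y⟩ = 12/14.
⟨S_y⟩ = (ħ/2)·⟨σ_y⟩.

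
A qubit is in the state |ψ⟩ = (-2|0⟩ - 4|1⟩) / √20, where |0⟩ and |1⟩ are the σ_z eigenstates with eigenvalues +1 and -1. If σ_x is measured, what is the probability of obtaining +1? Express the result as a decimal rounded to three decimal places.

0.900

|+x⟩ = (|0⟩ + |1⟩)/√2, so ⟨+x|ψ⟩ = (-6) / (√2·√20).
P = |-6|² / 40 = 36/40.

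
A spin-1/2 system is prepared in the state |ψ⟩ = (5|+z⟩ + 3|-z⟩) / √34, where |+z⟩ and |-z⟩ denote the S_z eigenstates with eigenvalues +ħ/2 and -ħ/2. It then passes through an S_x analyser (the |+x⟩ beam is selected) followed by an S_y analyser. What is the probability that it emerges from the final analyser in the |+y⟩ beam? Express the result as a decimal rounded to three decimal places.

0.471

First analyser (S_x): P(|+x⟩) = |⟨+x|ψ⟩|² = 64/68.
After stage 1 the state is |+x⟩; P(|+y⟩) = |⟨+y|+x⟩|² = 1/2.
Joint probability = 64/68 × 1/2 = 0.471.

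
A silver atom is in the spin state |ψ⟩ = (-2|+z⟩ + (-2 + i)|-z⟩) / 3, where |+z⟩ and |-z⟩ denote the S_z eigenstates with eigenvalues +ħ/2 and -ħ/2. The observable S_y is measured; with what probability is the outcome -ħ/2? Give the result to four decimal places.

0.7222

|-y⟩ = (|+z⟩ - i|-z⟩)/√2, so ⟨-y|ψ⟩ = (-3 - 2i) / (√2·3).
P = |-3 - 2i|² / 18 = 13/18.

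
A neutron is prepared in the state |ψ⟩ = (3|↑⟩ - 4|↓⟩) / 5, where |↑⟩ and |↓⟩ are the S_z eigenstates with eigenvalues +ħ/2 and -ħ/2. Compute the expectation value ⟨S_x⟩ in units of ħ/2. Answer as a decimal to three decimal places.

⟨σ_x⟩ = 2 Re(a* b)/(|a|²+|b|²) with a = 3, b = -4.
a* b = -12, so ⟨σ_x⟩ = -24/25.
⟨S_x⟩ = (ħ/2)·⟨σ_x⟩.

-0.960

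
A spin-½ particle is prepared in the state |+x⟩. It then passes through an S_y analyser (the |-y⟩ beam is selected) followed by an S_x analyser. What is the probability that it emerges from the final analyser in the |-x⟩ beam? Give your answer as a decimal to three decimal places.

0.250

First analyser (S_y): from |+x⟩, P(|-y⟩) = 1/2.
After stage 1 the state is |-y⟩; P(|-x⟩) = |⟨-x|-y⟩|² = 1/2.
Joint probability = 1/2 × 1/2 = 0.250.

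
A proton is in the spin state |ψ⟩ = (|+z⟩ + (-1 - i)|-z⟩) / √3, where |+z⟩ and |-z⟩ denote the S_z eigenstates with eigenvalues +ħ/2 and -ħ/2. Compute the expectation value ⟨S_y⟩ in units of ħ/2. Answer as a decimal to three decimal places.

⟨σ_y⟩ = 2 Im(a* b)/(|a|²+|b|²) with a = 1, b = (-1 - i).
a* b = (-1 - i), so ⟨σ_y⟩ = -2/3.
⟨S_y⟩ = (ħ/2)·⟨σ_y⟩.

-0.667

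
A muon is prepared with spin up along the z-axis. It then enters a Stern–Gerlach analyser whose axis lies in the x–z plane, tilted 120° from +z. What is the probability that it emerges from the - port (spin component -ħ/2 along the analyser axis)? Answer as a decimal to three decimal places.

0.750

For spin-½, the probability of finding spin-up along an axis at angle θ to the initial spin direction is cos²(θ/2); spin-down is sin²(θ/2).
θ = 120°, so P = sin²(60°) ≈ 0.750.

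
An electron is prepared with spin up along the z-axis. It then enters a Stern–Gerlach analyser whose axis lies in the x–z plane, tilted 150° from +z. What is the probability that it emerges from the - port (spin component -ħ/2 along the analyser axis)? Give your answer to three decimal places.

0.933

For spin-½, the probability of finding spin-up along an axis at angle θ to the initial spin direction is cos²(θ/2); spin-down is sin²(θ/2).
θ = 150°, so P = sin²(75°) ≈ 0.933.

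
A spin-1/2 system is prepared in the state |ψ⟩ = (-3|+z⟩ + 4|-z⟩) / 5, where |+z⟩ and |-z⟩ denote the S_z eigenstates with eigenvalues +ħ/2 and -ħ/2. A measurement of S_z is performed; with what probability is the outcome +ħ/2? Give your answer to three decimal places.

The +ħ/2 outcome corresponds to |+z⟩. Its amplitude in |ψ⟩ is -3/5.
P = |-3|² / 25 = 9/25.

0.360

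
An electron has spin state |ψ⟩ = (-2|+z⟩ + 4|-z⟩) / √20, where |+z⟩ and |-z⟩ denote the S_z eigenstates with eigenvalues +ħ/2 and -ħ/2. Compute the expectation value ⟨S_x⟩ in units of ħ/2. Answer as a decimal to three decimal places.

⟨σ_x⟩ = 2 Re(a* b)/(|a|²+|b|²) with a = -2, b = 4.
a* b = -8, so ⟨σ_x⟩ = -16/20.
⟨S_x⟩ = (ħ/2)·⟨σ_x⟩.

-0.800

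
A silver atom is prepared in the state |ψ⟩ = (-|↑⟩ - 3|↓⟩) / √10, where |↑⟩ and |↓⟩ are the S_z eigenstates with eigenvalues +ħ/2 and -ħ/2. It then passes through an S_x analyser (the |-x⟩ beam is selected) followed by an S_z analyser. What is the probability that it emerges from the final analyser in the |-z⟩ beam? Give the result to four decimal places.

0.1000

First analyser (S_x): P(|-x⟩) = |⟨-x|ψ⟩|² = 4/20.
After stage 1 the state is |-x⟩; P(|-z⟩) = |⟨-z|-x⟩|² = 1/2.
Joint probability = 4/20 × 1/2 = 0.1000.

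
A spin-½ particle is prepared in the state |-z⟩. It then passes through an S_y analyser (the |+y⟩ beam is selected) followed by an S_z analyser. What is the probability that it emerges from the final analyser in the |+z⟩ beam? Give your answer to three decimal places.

First analyser (S_y): from |-z⟩, P(|+y⟩) = 1/2.
After stage 1 the state is |+y⟩; P(|+z⟩) = |⟨+z|+y⟩|² = 1/2.
Joint probability = 1/2 × 1/2 = 0.250.

0.250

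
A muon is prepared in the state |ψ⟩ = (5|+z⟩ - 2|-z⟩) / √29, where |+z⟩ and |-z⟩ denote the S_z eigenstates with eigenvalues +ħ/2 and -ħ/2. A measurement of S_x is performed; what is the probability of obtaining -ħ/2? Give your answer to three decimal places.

0.845

|-x⟩ = (|+z⟩ - |-z⟩)/√2, so ⟨-x|ψ⟩ = (7) / (√2·√29).
P = |7|² / 58 = 49/58.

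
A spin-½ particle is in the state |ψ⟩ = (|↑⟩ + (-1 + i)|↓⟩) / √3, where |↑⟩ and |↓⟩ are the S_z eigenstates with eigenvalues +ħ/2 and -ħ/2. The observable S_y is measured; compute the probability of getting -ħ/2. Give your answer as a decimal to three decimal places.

|-y⟩ = (|↑⟩ - i|↓⟩)/√2, so ⟨-y|ψ⟩ = (-i) / (√2·√3).
P = |-i|² / 6 = 1/6.

0.167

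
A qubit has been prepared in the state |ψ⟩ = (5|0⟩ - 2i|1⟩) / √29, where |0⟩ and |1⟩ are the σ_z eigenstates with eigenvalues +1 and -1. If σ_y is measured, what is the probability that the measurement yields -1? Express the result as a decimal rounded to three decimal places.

|-y⟩ = (|0⟩ - i|1⟩)/√2, so ⟨-y|ψ⟩ = (7) / (√2·√29).
P = |7|² / 58 = 49/58.

0.845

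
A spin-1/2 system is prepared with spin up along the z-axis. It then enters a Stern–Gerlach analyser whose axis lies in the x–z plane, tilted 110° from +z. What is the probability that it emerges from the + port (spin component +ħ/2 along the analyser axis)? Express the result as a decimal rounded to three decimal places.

0.329

For spin-½, the probability of finding spin-up along an axis at angle θ to the initial spin direction is cos²(θ/2); spin-down is sin²(θ/2).
θ = 110°, so P = cos²(55°) ≈ 0.329.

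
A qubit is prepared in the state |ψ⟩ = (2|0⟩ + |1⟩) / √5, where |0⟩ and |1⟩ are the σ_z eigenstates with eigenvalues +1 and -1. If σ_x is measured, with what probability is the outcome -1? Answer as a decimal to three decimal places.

|-x⟩ = (|0⟩ - |1⟩)/√2, so ⟨-x|ψ⟩ = (1) / (√2·√5).
P = |1|² / 10 = 1/10.

0.100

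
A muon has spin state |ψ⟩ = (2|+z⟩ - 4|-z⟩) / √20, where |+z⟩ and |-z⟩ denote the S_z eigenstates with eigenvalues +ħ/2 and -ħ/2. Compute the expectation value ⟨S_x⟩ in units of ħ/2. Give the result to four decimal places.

⟨σ_x⟩ = 2 Re(a* b)/(|a|²+|b|²) with a = 2, b = -4.
a* b = -8, so ⟨σ_x⟩ = -16/20.
⟨S_x⟩ = (ħ/2)·⟨σ_x⟩.

-0.8000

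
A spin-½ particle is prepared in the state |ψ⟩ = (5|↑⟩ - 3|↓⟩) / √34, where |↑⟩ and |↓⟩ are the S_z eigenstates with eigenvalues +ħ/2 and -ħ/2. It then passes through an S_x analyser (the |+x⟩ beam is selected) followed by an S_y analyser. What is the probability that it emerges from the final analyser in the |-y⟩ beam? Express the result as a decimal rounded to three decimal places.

First analyser (S_x): P(|+x⟩) = |⟨+x|ψ⟩|² = 4/68.
After stage 1 the state is |+x⟩; P(|-y⟩) = |⟨-y|+x⟩|² = 1/2.
Joint probability = 4/68 × 1/2 = 0.029.

0.029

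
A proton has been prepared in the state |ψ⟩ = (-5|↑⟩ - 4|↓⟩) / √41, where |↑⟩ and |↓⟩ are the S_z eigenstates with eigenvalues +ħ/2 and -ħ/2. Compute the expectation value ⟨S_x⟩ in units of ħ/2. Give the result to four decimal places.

0.9756

⟨σ_x⟩ = 2 Re(a* b)/(|a|²+|b|²) with a = -5, b = -4.
a* b = 20, so ⟨σ_x⟩ = 40/41.
⟨S_x⟩ = (ħ/2)·⟨σ_x⟩.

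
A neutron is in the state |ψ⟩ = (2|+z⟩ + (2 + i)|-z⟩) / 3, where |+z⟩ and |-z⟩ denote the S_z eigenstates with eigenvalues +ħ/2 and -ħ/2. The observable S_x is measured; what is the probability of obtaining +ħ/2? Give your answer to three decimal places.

0.944

|+x⟩ = (|+z⟩ + |-z⟩)/√2, so ⟨+x|ψ⟩ = (4 + i) / (√2·3).
P = |4 + i|² / 18 = 17/18.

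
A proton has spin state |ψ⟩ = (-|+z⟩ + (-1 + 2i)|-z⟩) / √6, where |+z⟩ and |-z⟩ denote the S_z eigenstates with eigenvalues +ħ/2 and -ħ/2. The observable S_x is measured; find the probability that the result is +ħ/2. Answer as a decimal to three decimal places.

|+x⟩ = (|+z⟩ + |-z⟩)/√2, so ⟨+x|ψ⟩ = (-2 + 2i) / (√2·√6).
P = |-2 + 2i|² / 12 = 8/12.

0.667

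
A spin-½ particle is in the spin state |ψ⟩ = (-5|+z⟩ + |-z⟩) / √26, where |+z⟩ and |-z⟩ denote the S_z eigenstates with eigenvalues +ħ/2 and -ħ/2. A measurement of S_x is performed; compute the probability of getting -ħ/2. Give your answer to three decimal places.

|-x⟩ = (|+z⟩ - |-z⟩)/√2, so ⟨-x|ψ⟩ = (-6) / (√2·√26).
P = |-6|² / 52 = 36/52.

0.692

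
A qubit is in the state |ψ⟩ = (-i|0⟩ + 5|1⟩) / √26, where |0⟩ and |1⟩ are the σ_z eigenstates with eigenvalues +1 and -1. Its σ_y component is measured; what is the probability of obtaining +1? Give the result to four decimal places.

0.6923

|+y⟩ = (|0⟩ + i|1⟩)/√2, so ⟨+y|ψ⟩ = (-6i) / (√2·√26).
P = |-6i|² / 52 = 36/52.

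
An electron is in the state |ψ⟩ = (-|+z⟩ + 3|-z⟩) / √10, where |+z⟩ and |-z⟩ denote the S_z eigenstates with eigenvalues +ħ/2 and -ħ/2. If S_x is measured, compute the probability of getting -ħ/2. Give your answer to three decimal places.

|-x⟩ = (|+z⟩ - |-z⟩)/√2, so ⟨-x|ψ⟩ = (-4) / (√2·√10).
P = |-4|² / 20 = 16/20.

0.800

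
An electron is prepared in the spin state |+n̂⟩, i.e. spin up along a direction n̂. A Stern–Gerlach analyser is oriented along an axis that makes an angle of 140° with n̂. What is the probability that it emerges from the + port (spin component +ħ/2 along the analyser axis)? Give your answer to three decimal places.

For spin-½, the probability of finding spin-up along an axis at angle θ to the initial spin direction is cos²(θ/2); spin-down is sin²(θ/2).
θ = 140°, so P = cos²(70°) ≈ 0.117.

0.117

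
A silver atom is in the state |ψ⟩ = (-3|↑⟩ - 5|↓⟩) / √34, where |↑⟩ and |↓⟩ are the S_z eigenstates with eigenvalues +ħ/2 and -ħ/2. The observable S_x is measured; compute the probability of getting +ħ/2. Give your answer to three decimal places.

0.941

|+x⟩ = (|↑⟩ + |↓⟩)/√2, so ⟨+x|ψ⟩ = (-8) / (√2·√34).
P = |-8|² / 68 = 64/68.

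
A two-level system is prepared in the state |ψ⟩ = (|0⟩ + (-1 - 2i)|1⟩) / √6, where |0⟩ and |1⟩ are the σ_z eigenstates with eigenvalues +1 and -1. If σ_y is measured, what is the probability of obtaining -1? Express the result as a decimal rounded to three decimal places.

0.833

|-y⟩ = (|0⟩ - i|1⟩)/√2, so ⟨-y|ψ⟩ = (3 - i) / (√2·√6).
P = |3 - i|² / 12 = 10/12.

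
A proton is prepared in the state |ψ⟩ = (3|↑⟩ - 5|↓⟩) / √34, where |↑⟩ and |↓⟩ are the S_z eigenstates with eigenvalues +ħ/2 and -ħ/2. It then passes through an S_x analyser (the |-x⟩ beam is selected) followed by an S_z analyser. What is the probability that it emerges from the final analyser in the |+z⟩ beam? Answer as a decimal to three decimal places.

First analyser (S_x): P(|-x⟩) = |⟨-x|ψ⟩|² = 64/68.
After stage 1 the state is |-x⟩; P(|+z⟩) = |⟨+z|-x⟩|² = 1/2.
Joint probability = 64/68 × 1/2 = 0.471.

0.471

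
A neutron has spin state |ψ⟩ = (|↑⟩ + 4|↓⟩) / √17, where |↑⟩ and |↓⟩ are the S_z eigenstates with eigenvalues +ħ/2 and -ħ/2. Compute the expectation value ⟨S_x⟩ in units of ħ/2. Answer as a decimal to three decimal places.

0.471

⟨σ_x⟩ = 2 Re(a* b)/(|a|²+|b|²) with a = 1, b = 4.
a* b = 4, so ⟨σ_x⟩ = 8/17.
⟨S_x⟩ = (ħ/2)·⟨σ_x⟩.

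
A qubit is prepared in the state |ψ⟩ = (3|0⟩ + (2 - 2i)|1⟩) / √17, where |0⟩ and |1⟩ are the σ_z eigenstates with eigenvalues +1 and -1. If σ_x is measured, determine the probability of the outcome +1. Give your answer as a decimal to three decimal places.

|+x⟩ = (|0⟩ + |1⟩)/√2, so ⟨+x|ψ⟩ = (5 - 2i) / (√2·√17).
P = |5 - 2i|² / 34 = 29/34.

0.853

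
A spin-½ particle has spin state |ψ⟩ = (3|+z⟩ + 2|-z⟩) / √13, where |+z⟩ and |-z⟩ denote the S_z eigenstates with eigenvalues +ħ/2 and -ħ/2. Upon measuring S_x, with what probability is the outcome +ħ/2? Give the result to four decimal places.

0.9615

|+x⟩ = (|+z⟩ + |-z⟩)/√2, so ⟨+x|ψ⟩ = (5) / (√2·√13).
P = |5|² / 26 = 25/26.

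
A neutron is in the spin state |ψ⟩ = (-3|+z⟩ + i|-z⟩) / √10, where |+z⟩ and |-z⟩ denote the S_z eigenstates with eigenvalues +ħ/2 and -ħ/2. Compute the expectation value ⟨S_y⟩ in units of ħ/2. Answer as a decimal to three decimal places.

⟨σ_y⟩ = 2 Im(a* b)/(|a|²+|b|²) with a = -3, b = i.
a* b = -3i, so ⟨σ_y⟩ = -6/10.
⟨S_y⟩ = (ħ/2)·⟨σ_y⟩.

-0.600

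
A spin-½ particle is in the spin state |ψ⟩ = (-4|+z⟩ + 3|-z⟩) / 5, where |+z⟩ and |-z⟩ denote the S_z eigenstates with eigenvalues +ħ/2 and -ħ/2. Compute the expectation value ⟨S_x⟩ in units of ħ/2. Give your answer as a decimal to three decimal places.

-0.960

⟨σ_x⟩ = 2 Re(a* b)/(|a|²+|b|²) with a = -4, b = 3.
a* b = -12, so ⟨σ_x⟩ = -24/25.
⟨S_x⟩ = (ħ/2)·⟨σ_x⟩.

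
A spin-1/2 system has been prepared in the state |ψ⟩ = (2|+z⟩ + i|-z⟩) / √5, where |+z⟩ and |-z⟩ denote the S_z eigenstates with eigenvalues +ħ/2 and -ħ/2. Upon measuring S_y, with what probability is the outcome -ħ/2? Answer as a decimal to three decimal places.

0.100

|-y⟩ = (|+z⟩ - i|-z⟩)/√2, so ⟨-y|ψ⟩ = (1) / (√2·√5).
P = |1|² / 10 = 1/10.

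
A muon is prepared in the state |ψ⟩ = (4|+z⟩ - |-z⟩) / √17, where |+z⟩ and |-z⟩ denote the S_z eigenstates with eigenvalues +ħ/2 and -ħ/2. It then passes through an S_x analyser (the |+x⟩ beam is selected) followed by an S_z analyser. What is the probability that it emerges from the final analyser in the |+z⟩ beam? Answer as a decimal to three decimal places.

0.132

First analyser (S_x): P(|+x⟩) = |⟨+x|ψ⟩|² = 9/34.
After stage 1 the state is |+x⟩; P(|+z⟩) = |⟨+z|+x⟩|² = 1/2.
Joint probability = 9/34 × 1/2 = 0.132.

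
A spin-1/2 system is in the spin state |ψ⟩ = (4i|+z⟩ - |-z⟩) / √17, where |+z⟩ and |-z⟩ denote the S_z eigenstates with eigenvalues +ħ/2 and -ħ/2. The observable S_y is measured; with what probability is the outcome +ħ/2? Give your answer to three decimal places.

|+y⟩ = (|+z⟩ + i|-z⟩)/√2, so ⟨+y|ψ⟩ = (5i) / (√2·√17).
P = |5i|² / 34 = 25/34.

0.735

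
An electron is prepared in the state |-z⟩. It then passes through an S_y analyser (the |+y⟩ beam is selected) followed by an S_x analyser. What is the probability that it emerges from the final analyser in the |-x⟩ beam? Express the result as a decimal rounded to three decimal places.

First analyser (S_y): from |-z⟩, P(|+y⟩) = 1/2.
After stage 1 the state is |+y⟩; P(|-x⟩) = |⟨-x|+y⟩|² = 1/2.
Joint probability = 1/2 × 1/2 = 0.250.

0.250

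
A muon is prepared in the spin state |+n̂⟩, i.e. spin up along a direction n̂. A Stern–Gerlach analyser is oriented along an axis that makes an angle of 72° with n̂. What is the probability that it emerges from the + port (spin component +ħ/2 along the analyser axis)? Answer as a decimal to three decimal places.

0.655

For spin-½, the probability of finding spin-up along an axis at angle θ to the initial spin direction is cos²(θ/2); spin-down is sin²(θ/2).
θ = 72°, so P = cos²(36°) ≈ 0.655.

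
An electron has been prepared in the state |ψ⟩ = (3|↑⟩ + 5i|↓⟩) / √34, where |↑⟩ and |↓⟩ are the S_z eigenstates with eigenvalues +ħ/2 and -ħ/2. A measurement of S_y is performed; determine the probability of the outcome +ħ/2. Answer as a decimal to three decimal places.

|+y⟩ = (|↑⟩ + i|↓⟩)/√2, so ⟨+y|ψ⟩ = (8) / (√2·√34).
P = |8|² / 68 = 64/68.

0.941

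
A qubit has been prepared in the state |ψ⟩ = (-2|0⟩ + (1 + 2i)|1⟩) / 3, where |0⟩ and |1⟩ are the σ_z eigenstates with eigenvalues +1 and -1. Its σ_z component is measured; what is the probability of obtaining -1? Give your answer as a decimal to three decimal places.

The -1 outcome corresponds to |1⟩. Its amplitude in |ψ⟩ is (1 + 2i)/3.
P = |1 + 2i|² / 9 = 5/9.

0.556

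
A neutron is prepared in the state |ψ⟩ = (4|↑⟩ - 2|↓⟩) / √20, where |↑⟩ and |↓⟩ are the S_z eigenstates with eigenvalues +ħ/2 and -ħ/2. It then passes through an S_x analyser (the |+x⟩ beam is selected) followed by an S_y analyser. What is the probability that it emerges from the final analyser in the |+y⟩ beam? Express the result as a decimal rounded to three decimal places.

0.050

First analyser (S_x): P(|+x⟩) = |⟨+x|ψ⟩|² = 4/40.
After stage 1 the state is |+x⟩; P(|+y⟩) = |⟨+y|+x⟩|² = 1/2.
Joint probability = 4/40 × 1/2 = 0.050.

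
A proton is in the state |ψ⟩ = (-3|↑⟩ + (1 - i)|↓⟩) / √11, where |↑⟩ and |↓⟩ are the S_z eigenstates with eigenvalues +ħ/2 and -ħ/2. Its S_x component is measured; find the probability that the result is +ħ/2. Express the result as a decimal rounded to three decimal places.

|+x⟩ = (|↑⟩ + |↓⟩)/√2, so ⟨+x|ψ⟩ = (-2 - i) / (√2·√11).
P = |-2 - i|² / 22 = 5/22.

0.227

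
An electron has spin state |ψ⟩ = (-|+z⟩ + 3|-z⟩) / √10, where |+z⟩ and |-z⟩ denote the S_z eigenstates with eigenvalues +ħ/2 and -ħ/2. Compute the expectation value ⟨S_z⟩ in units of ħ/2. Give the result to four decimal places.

-0.8000

⟨σ_z⟩ = |a|² - |b|² divided by |a|²+|b|², with a, b the |+z⟩, |-z⟩ amplitudes.
= (1 - 9)/10 = -8/10.
⟨S_z⟩ = (ħ/2)·⟨σ_z⟩.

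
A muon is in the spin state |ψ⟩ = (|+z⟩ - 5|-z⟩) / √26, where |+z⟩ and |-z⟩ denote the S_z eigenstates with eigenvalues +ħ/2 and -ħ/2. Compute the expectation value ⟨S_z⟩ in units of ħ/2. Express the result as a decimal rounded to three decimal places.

-0.923

⟨σ_z⟩ = |a|² - |b|² divided by |a|²+|b|², with a, b the |+z⟩, |-z⟩ amplitudes.
= (1 - 25)/26 = -24/26.
⟨S_z⟩ = (ħ/2)·⟨σ_z⟩.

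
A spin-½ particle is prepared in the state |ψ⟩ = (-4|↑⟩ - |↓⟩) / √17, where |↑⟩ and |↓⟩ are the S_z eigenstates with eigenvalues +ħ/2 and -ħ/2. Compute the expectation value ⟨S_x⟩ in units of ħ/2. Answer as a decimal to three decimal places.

⟨σ_x⟩ = 2 Re(a* b)/(|a|²+|b|²) with a = -4, b = -1.
a* b = 4, so ⟨σ_x⟩ = 8/17.
⟨S_x⟩ = (ħ/2)·⟨σ_x⟩.

0.471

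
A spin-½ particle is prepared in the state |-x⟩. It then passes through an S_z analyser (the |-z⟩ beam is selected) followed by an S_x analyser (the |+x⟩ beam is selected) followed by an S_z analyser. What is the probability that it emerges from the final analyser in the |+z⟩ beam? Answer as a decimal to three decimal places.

First analyser (S_z): from |-x⟩, P(|-z⟩) = 1/2.
After stage 1 the state is |-z⟩; P(|+x⟩) = |⟨+x|-z⟩|² = 1/2.
After stage 2 the state is |+x⟩; P(|+z⟩) = |⟨+z|+x⟩|² = 1/2.
Joint probability = 1/2 × 1/2 × 1/2 = 0.125.

0.125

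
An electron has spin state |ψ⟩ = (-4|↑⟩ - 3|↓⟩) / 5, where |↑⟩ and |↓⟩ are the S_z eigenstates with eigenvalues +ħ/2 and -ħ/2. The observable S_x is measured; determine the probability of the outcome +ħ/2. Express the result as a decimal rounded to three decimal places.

0.980

|+x⟩ = (|↑⟩ + |↓⟩)/√2, so ⟨+x|ψ⟩ = (-7) / (√2·5).
P = |-7|² / 50 = 49/50.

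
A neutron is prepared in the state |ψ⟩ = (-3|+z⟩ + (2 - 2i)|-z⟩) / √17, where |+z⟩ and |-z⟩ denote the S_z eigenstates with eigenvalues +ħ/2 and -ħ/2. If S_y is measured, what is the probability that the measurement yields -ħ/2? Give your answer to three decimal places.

0.147

|-y⟩ = (|+z⟩ - i|-z⟩)/√2, so ⟨-y|ψ⟩ = (-1 + 2i) / (√2·√17).
P = |-1 + 2i|² / 34 = 5/34.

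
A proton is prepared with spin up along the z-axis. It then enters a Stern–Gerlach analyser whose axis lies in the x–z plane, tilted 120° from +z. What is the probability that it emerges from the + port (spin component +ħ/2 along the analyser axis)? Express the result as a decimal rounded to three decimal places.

For spin-½, the probability of finding spin-up along an axis at angle θ to the initial spin direction is cos²(θ/2); spin-down is sin²(θ/2).
θ = 120°, so P = cos²(60°) ≈ 0.250.

0.250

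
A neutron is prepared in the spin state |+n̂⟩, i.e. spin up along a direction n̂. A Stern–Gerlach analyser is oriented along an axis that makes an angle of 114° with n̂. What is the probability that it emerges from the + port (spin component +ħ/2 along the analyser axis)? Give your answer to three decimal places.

0.297

For spin-½, the probability of finding spin-up along an axis at angle θ to the initial spin direction is cos²(θ/2); spin-down is sin²(θ/2).
θ = 114°, so P = cos²(57°) ≈ 0.297.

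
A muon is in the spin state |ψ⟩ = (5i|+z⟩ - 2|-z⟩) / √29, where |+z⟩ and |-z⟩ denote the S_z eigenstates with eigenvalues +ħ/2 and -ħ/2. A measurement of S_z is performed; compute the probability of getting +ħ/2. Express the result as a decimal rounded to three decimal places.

The +ħ/2 outcome corresponds to |+z⟩. Its amplitude in |ψ⟩ is 5i/√29.
P = |5i|² / 29 = 25/29.

0.862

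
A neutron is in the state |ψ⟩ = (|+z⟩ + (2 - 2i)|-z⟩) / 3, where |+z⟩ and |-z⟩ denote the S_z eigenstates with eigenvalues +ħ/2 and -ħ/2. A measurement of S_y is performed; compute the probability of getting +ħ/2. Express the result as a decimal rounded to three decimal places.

0.278

|+y⟩ = (|+z⟩ + i|-z⟩)/√2, so ⟨+y|ψ⟩ = (-1 - 2i) / (√2·3).
P = |-1 - 2i|² / 18 = 5/18.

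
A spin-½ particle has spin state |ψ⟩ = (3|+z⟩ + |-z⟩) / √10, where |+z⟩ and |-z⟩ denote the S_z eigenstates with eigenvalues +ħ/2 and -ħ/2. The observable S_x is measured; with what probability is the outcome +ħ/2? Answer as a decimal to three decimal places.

0.800

|+x⟩ = (|+z⟩ + |-z⟩)/√2, so ⟨+x|ψ⟩ = (4) / (√2·√10).
P = |4|² / 20 = 16/20.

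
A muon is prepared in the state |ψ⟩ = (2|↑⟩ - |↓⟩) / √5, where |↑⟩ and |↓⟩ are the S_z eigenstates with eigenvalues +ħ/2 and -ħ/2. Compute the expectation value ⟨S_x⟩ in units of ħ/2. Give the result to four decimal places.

⟨σ_x⟩ = 2 Re(a* b)/(|a|²+|b|²) with a = 2, b = -1.
a* b = -2, so ⟨σ_x⟩ = -4/5.
⟨S_x⟩ = (ħ/2)·⟨σ_x⟩.

-0.8000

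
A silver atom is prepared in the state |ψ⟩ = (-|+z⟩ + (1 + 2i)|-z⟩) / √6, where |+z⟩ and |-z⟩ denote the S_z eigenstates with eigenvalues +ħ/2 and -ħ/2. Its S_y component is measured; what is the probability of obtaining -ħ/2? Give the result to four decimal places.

|-y⟩ = (|+z⟩ - i|-z⟩)/√2, so ⟨-y|ψ⟩ = (-3 + i) / (√2·√6).
P = |-3 + i|² / 12 = 10/12.

0.8333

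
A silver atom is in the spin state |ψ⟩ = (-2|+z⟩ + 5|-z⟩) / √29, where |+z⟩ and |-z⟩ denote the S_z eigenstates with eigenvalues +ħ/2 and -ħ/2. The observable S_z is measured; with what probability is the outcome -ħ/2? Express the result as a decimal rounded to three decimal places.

0.862

The -ħ/2 outcome corresponds to |-z⟩. Its amplitude in |ψ⟩ is 5/√29.
P = |5|² / 29 = 25/29.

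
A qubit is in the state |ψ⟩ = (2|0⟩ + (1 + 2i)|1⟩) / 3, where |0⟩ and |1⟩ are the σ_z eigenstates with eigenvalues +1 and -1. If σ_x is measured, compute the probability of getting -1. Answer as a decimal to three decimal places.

|-x⟩ = (|0⟩ - |1⟩)/√2, so ⟨-x|ψ⟩ = (1 - 2i) / (√2·3).
P = |1 - 2i|² / 18 = 5/18.

0.278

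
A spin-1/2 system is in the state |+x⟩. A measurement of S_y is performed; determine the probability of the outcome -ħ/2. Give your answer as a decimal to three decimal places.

In the S_z basis, |+x⟩ = (|+z⟩ + |-z⟩)/√2 and |-y⟩ = (|+z⟩ - i|-z⟩)/√2.
|⟨-y|+x⟩|² = 1/2.

0.500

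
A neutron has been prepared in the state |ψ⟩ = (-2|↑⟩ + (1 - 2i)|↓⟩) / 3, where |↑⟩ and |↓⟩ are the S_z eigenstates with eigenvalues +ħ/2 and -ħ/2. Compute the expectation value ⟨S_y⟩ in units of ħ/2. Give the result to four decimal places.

⟨σ_y⟩ = 2 Im(a* b)/(|a|²+|b|²) with a = -2, b = (1 - 2i).
a* b = (-2 + 4i), so ⟨σ_y⟩ = 8/9.
⟨S_y⟩ = (ħ/2)·⟨σ_y⟩.

0.8889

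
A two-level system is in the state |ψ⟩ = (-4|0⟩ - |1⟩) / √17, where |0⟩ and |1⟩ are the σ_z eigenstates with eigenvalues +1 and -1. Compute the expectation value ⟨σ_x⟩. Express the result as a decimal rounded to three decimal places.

0.471

⟨σ_x⟩ = 2 Re(a* b)/(|a|²+|b|²) with a = -4, b = -1.
a* b = 4, so ⟨σ_x⟩ = 8/17.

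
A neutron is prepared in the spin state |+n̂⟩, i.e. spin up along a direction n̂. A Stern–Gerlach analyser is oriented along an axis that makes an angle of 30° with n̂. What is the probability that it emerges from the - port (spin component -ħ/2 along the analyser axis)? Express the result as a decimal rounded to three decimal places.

0.067

For spin-½, the probability of finding spin-up along an axis at angle θ to the initial spin direction is cos²(θ/2); spin-down is sin²(θ/2).
θ = 30°, so P = sin²(15°) ≈ 0.067.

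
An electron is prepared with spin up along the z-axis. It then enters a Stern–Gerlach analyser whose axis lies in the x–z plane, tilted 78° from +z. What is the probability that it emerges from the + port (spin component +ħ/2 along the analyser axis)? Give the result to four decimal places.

For spin-½, the probability of finding spin-up along an axis at angle θ to the initial spin direction is cos²(θ/2); spin-down is sin²(θ/2).
θ = 78°, so P = cos²(39°) ≈ 0.6040.

0.6040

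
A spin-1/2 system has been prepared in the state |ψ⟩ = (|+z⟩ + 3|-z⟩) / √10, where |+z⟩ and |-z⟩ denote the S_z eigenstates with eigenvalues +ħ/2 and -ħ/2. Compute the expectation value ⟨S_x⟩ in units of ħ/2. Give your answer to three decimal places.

0.600

⟨σ_x⟩ = 2 Re(a* b)/(|a|²+|b|²) with a = 1, b = 3.
a* b = 3, so ⟨σ_x⟩ = 6/10.
⟨S_x⟩ = (ħ/2)·⟨σ_x⟩.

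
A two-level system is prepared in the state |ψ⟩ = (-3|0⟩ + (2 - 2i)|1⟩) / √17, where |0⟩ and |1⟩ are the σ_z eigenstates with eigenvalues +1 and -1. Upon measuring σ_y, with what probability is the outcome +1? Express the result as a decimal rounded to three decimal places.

0.853

|+y⟩ = (|0⟩ + i|1⟩)/√2, so ⟨+y|ψ⟩ = (-5 - 2i) / (√2·√17).
P = |-5 - 2i|² / 34 = 29/34.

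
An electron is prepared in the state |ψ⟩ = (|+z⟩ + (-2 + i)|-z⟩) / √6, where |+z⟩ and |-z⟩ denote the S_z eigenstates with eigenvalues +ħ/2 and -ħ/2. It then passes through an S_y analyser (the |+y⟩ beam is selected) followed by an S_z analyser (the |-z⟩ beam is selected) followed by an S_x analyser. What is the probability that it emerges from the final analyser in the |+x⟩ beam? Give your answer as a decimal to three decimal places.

0.167

First analyser (S_y): P(|+y⟩) = |⟨+y|ψ⟩|² = 8/12.
After stage 1 the state is |+y⟩; P(|-z⟩) = |⟨-z|+y⟩|² = 1/2.
After stage 2 the state is |-z⟩; P(|+x⟩) = |⟨+x|-z⟩|² = 1/2.
Joint probability = 8/12 × 1/2 × 1/2 = 0.167.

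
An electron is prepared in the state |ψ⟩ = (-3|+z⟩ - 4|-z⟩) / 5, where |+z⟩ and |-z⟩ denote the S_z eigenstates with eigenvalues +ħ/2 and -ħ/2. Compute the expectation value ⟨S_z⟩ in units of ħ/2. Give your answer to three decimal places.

-0.280

⟨σ_z⟩ = |a|² - |b|² divided by |a|²+|b|², with a, b the |+z⟩, |-z⟩ amplitudes.
= (9 - 16)/25 = -7/25.
⟨S_z⟩ = (ħ/2)·⟨σ_z⟩.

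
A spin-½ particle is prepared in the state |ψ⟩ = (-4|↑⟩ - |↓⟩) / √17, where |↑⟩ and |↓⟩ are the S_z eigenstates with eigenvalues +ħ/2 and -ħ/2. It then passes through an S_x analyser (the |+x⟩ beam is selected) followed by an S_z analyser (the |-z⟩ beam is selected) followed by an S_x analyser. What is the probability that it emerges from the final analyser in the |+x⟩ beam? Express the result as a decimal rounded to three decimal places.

First analyser (S_x): P(|+x⟩) = |⟨+x|ψ⟩|² = 25/34.
After stage 1 the state is |+x⟩; P(|-z⟩) = |⟨-z|+x⟩|² = 1/2.
After stage 2 the state is |-z⟩; P(|+x⟩) = |⟨+x|-z⟩|² = 1/2.
Joint probability = 25/34 × 1/2 × 1/2 = 0.184.

0.184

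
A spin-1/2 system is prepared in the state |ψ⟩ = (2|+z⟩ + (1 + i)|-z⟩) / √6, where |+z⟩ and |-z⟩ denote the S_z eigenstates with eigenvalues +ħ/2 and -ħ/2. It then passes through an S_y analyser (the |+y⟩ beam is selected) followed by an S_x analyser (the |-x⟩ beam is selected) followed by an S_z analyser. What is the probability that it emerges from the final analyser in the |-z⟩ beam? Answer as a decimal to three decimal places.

0.208

First analyser (S_y): P(|+y⟩) = |⟨+y|ψ⟩|² = 10/12.
After stage 1 the state is |+y⟩; P(|-x⟩) = |⟨-x|+y⟩|² = 1/2.
After stage 2 the state is |-x⟩; P(|-z⟩) = |⟨-z|-x⟩|² = 1/2.
Joint probability = 10/12 × 1/2 × 1/2 = 0.208.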